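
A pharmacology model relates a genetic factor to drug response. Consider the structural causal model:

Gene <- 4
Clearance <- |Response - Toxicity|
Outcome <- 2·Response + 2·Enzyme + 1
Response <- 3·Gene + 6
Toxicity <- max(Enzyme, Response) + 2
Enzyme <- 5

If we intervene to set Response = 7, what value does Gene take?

4

Under do(Response=7), the mechanism Response <- 3·Gene + 6 is discarded; Response is fixed at 7.
Gene is not downstream of the intervention, so its value is determined by the original equations.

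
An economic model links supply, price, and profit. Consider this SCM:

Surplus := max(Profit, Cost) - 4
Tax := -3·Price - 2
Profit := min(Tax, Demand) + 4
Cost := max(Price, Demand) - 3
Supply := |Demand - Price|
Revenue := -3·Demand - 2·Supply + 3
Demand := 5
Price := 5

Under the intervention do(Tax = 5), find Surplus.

5

Intervening sets Tax = 5 and removes its equation (Tax := -3·Price - 2).
Cost = max(Price, Demand) - 3  [with Price=5, Demand=5]  = 2
Profit = min(Tax, Demand) + 4  [with Tax=5, Demand=5]  = 9
Surplus = max(Profit, Cost) - 4  [with Profit=9, Cost=2]  = 5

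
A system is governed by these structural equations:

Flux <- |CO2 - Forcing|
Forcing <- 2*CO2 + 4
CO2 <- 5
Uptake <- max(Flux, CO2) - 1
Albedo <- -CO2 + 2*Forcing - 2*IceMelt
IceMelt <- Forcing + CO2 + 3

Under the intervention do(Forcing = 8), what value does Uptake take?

4

Under do(Forcing=8), the mechanism Forcing <- 2*CO2 + 4 is discarded; Forcing is fixed at 8.
Flux = |CO2 - Forcing|  [with CO2=5, Forcing=8]  = 3
Uptake = max(Flux, CO2) - 1  [with Flux=3, CO2=5]  = 4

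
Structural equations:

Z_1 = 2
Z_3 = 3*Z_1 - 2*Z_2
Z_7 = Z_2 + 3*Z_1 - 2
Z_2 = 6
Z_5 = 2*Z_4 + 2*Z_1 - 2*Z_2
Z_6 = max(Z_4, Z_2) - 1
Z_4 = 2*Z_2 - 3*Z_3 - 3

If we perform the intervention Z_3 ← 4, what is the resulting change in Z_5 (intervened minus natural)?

do(Z_3=4) replaces the equation Z_3 = 3*Z_1 - 2*Z_2 with the constant Z_3 = 4.
Z_4 = 2*Z_2 - 3*Z_3 - 3  [with Z_2=6, Z_3=4]  = -3
Z_5 = 2*Z_4 + 2*Z_1 - 2*Z_2  [with Z_4=-3, Z_1=2, Z_2=6]  = -14
Without intervention: Z_3 = 3*Z_1 - 2*Z_2  [with Z_1=2, Z_2=6]  = -6; Z_4 = 2*Z_2 - 3*Z_3 - 3  [with Z_2=6, Z_3=-6]  = 27; Z_5 = 2*Z_4 + 2*Z_1 - 2*Z_2  [with Z_4=27, Z_1=2, Z_2=6]  = 46.
Change = -14 − 46 = -60.

-60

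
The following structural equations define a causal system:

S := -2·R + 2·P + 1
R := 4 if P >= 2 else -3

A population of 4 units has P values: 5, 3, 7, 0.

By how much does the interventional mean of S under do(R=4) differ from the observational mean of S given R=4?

-2.5

do(R=4) breaks R's dependence on P. With R=4 fixed, S across the units is 3, -1, 7, -7, mean 0.5.
Conditioning on R=4 selects the 3 unit(s) with P ∈ {5, 3, 7}. Their S values: 3, -1, 7. Mean = 3.
Difference = 0.5 − 3 = -2.5.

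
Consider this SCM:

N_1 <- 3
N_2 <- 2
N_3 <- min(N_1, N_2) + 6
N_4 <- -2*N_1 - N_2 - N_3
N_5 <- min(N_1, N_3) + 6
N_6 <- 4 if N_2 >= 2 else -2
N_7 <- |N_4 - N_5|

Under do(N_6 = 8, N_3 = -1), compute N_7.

Under do(N_6 = 8, N_3 = -1), each intervened variable's structural equation is replaced by its fixed value.
N_4 = -2*N_1 - N_2 - N_3  [with N_1=3, N_2=2, N_3=-1]  = -7
N_5 = min(N_1, N_3) + 6  [with N_1=3, N_3=-1]  = 5
N_7 = |N_4 - N_5|  [with N_4=-7, N_5=5]  = 12

12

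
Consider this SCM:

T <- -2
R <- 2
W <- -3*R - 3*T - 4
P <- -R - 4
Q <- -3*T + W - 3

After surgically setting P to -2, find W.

Under do(P=-2), the mechanism P <- -R - 4 is discarded; P is fixed at -2.
Since W is not a descendant of the intervened variable, it is unaffected.
W = -3*R - 3*T - 4  [with R=2, T=-2]  = -4

-4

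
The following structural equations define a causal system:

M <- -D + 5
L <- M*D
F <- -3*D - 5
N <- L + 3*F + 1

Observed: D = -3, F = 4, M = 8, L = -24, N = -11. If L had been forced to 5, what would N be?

18

Intervening sets L = 5 and removes its equation (L <- M*D).
F = -3*D - 5  [with D=-3]  = 4
N = L + 3*F + 1  [with L=5, F=4]  = 18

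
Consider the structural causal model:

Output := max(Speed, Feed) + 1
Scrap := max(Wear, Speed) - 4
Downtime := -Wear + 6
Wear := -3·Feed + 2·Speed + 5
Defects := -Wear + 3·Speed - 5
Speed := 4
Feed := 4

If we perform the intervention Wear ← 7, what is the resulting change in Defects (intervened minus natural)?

The intervention breaks the incoming arrows to Wear: Wear := -3·Feed + 2·Speed + 5 no longer applies, and Wear = 7.
Defects = -Wear + 3·Speed - 5  [with Wear=7, Speed=4]  = 0
Without intervention: Wear = -3·Feed + 2·Speed + 5  [with Feed=4, Speed=4]  = 1; Defects = -Wear + 3·Speed - 5  [with Wear=1, Speed=4]  = 6.
Change = 0 − 6 = -6.

-6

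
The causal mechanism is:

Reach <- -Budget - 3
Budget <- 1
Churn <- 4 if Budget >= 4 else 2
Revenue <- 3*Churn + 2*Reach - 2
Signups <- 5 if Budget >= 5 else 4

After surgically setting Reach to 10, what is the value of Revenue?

24

do(Reach=10) replaces the equation Reach <- -Budget - 3 with the constant Reach = 10.
Churn = 4 if Budget >= 4 else 2  [with Budget=1]  = 2
Revenue = 3*Churn + 2*Reach - 2  [with Churn=2, Reach=10]  = 24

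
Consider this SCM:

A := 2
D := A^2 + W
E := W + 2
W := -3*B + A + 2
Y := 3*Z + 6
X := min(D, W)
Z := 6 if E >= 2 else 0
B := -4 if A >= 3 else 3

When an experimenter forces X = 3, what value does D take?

-1

do(X=3) replaces the equation X := min(D, W) with the constant X = 3.
D is not downstream of the intervention, so its value is determined by the original equations.
B = -4 if A >= 3 else 3  [with A=2]  = 3
W = -3*B + A + 2  [with B=3, A=2]  = -5
D = A^2 + W  [with A=2, W=-5]  = -1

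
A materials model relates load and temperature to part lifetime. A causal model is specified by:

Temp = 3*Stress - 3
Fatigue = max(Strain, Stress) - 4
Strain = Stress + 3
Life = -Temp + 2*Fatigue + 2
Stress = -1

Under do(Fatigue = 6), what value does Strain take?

2

The intervention breaks the incoming arrows to Fatigue: Fatigue = max(Strain, Stress) - 4 no longer applies, and Fatigue = 6.
Since Strain is not a descendant of the intervened variable, it is unaffected.
Strain = Stress + 3  [with Stress=-1]  = 2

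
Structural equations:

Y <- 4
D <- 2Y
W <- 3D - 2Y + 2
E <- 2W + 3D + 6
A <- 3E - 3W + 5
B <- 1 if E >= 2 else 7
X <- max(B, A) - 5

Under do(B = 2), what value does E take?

66

do(B=2) replaces the equation B <- 1 if E >= 2 else 7 with the constant B = 2.
No directed path runs from B to E, so E keeps its natural value.
D = 2Y  [with Y=4]  = 8
W = 3D - 2Y + 2  [with D=8, Y=4]  = 18
E = 2W + 3D + 6  [with W=18, D=8]  = 66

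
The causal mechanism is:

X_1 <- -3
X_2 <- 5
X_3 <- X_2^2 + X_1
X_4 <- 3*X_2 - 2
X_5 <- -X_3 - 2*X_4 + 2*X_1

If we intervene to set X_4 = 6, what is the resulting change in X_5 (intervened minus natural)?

14

Intervening sets X_4 = 6 and removes its equation (X_4 <- 3*X_2 - 2).
X_3 = X_2^2 + X_1  [with X_2=5, X_1=-3]  = 22
X_5 = -X_3 - 2*X_4 + 2*X_1  [with X_3=22, X_4=6, X_1=-3]  = -40
Without intervention: X_3 = X_2^2 + X_1  [with X_2=5, X_1=-3]  = 22; X_4 = 3*X_2 - 2  [with X_2=5]  = 13; X_5 = -X_3 - 2*X_4 + 2*X_1  [with X_3=22, X_4=13, X_1=-3]  = -54.
Change = -40 − (-54) = 14.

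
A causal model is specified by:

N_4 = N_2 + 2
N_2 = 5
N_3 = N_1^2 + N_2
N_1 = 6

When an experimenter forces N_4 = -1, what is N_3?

41

Under do(N_4=-1), the mechanism N_4 = N_2 + 2 is discarded; N_4 is fixed at -1.
Since N_3 is not a descendant of the intervened variable, it is unaffected.
N_3 = N_1^2 + N_2  [with N_1=6, N_2=5]  = 41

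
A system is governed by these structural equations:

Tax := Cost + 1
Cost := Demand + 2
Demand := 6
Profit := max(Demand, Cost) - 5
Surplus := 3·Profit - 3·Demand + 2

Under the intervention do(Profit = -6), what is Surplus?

Intervening sets Profit = -6 and removes its equation (Profit := max(Demand, Cost) - 5).
Surplus = 3·Profit - 3·Demand + 2  [with Profit=-6, Demand=6]  = -34

-34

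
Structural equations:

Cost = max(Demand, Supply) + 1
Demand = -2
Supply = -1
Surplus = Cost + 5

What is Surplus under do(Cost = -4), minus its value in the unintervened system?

The intervention breaks the incoming arrows to Cost: Cost = max(Demand, Supply) + 1 no longer applies, and Cost = -4.
Surplus = Cost + 5  [with Cost=-4]  = 1
Without intervention: Cost = max(Demand, Supply) + 1  [with Demand=-2, Supply=-1]  = 0; Surplus = Cost + 5  [with Cost=0]  = 5.
Change = 1 − 5 = -4.

-4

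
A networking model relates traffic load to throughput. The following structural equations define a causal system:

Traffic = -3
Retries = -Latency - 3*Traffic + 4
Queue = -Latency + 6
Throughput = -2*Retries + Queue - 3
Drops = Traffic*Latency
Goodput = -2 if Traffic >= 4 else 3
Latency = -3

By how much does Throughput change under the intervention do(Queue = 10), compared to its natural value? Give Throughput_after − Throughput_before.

1

The intervention breaks the incoming arrows to Queue: Queue = -Latency + 6 no longer applies, and Queue = 10.
Retries = -Latency - 3*Traffic + 4  [with Latency=-3, Traffic=-3]  = 16
Throughput = -2*Retries + Queue - 3  [with Retries=16, Queue=10]  = -25
Without intervention: Queue = -Latency + 6  [with Latency=-3]  = 9; Retries = -Latency - 3*Traffic + 4  [with Latency=-3, Traffic=-3]  = 16; Throughput = -2*Retries + Queue - 3  [with Retries=16, Queue=9]  = -26.
Change = -25 − (-26) = 1.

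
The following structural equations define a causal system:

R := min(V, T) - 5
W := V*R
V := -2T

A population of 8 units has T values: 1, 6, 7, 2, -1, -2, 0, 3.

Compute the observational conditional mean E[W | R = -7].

Conditioning on R=-7 selects the 2 unit(s) with T ∈ {1, -2}. Their W values: 14, -28. Mean = -7.

-7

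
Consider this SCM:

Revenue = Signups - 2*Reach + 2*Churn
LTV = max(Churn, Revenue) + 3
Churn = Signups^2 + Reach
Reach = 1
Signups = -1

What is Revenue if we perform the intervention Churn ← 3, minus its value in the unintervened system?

2

The intervention breaks the incoming arrows to Churn: Churn = Signups^2 + Reach no longer applies, and Churn = 3.
Revenue = Signups - 2*Reach + 2*Churn  [with Signups=-1, Reach=1, Churn=3]  = 3
Without intervention: Churn = Signups^2 + Reach  [with Signups=-1, Reach=1]  = 2; Revenue = Signups - 2*Reach + 2*Churn  [with Signups=-1, Reach=1, Churn=2]  = 1.
Change = 3 − 1 = 2.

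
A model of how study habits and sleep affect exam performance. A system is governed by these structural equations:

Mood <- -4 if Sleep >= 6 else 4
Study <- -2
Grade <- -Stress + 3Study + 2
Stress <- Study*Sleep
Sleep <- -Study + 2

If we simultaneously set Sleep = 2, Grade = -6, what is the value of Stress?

-4

Under do(Sleep = 2, Grade = -6), each intervened variable's structural equation is replaced by its fixed value.
Stress = Study*Sleep  [with Study=-2, Sleep=2]  = -4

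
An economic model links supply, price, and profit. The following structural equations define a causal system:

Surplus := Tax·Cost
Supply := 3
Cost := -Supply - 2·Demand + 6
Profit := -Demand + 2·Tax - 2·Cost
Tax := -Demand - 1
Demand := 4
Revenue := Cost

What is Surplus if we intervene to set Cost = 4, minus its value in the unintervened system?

-45

The intervention breaks the incoming arrows to Cost: Cost := -Supply - 2·Demand + 6 no longer applies, and Cost = 4.
Tax = -Demand - 1  [with Demand=4]  = -5
Surplus = Tax·Cost  [with Tax=-5, Cost=4]  = -20
Without intervention: Cost = -Supply - 2·Demand + 6  [with Supply=3, Demand=4]  = -5; Tax = -Demand - 1  [with Demand=4]  = -5; Surplus = Tax·Cost  [with Tax=-5, Cost=-5]  = 25.
Change = -20 − 25 = -45.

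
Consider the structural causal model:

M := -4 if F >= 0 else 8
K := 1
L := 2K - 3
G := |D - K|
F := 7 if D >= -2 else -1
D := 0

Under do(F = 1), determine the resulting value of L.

do(F=1) replaces the equation F := 7 if D >= -2 else -1 with the constant F = 1.
L is not downstream of the intervention, so its value is determined by the original equations.
L = 2K - 3  [with K=1]  = -1

-1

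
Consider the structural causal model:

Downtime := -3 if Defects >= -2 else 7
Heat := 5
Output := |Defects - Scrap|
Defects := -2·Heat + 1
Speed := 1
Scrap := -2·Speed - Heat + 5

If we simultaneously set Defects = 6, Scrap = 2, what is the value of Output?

Setting Defects = 6, Scrap = 2 by intervention discards those variables' equations.
Output = |Defects - Scrap|  [with Defects=6, Scrap=2]  = 4

4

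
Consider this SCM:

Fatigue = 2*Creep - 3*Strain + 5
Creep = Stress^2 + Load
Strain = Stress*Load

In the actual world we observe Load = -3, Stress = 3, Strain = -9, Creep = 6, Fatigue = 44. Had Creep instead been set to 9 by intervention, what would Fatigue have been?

50

Intervening sets Creep = 9 and removes its equation (Creep = Stress^2 + Load).
Strain = Stress*Load  [with Stress=3, Load=-3]  = -9
Fatigue = 2*Creep - 3*Strain + 5  [with Creep=9, Strain=-9]  = 50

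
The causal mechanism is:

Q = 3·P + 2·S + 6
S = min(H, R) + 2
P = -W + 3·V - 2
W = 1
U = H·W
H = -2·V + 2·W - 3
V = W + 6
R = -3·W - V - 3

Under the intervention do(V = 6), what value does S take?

-11

Under do(V=6), the mechanism V = W + 6 is discarded; V is fixed at 6.
R = -3·W - V - 3  [with W=1, V=6]  = -12
H = -2·V + 2·W - 3  [with V=6, W=1]  = -13
S = min(H, R) + 2  [with H=-13, R=-12]  = -11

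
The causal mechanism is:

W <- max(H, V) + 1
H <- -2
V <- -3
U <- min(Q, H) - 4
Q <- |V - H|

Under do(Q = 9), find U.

-6

do(Q=9) replaces the equation Q <- |V - H| with the constant Q = 9.
U = min(Q, H) - 4  [with Q=9, H=-2]  = -6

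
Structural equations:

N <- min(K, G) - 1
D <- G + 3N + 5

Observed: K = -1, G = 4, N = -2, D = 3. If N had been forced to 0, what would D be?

9

The intervention breaks the incoming arrows to N: N <- min(K, G) - 1 no longer applies, and N = 0.
D = G + 3N + 5  [with G=4, N=0]  = 9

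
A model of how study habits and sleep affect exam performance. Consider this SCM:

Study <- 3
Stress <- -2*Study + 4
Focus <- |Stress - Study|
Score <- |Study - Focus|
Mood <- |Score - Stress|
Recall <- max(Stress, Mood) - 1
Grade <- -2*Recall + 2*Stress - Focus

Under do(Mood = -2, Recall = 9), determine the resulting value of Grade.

Under do(Mood = -2, Recall = 9), each intervened variable's structural equation is replaced by its fixed value.
Stress = -2*Study + 4  [with Study=3]  = -2
Focus = |Stress - Study|  [with Stress=-2, Study=3]  = 5
Grade = -2*Recall + 2*Stress - Focus  [with Recall=9, Stress=-2, Focus=5]  = -27

-27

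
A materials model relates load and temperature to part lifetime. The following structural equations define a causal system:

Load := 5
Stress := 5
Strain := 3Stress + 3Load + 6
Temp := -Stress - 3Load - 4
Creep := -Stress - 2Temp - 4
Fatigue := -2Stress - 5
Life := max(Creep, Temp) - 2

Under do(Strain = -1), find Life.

37

The intervention breaks the incoming arrows to Strain: Strain := 3Stress + 3Load + 6 no longer applies, and Strain = -1.
Life is not downstream of the intervention, so its value is determined by the original equations.
Temp = -Stress - 3Load - 4  [with Stress=5, Load=5]  = -24
Creep = -Stress - 2Temp - 4  [with Stress=5, Temp=-24]  = 39
Life = max(Creep, Temp) - 2  [with Creep=39, Temp=-24]  = 37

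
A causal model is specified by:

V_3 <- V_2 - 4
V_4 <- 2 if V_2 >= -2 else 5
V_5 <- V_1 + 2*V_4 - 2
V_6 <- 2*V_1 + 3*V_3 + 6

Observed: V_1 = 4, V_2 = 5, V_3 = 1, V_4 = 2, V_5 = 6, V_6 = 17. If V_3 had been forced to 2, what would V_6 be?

20

The intervention breaks the incoming arrows to V_3: V_3 <- V_2 - 4 no longer applies, and V_3 = 2.
V_6 = 2*V_1 + 3*V_3 + 6  [with V_1=4, V_3=2]  = 20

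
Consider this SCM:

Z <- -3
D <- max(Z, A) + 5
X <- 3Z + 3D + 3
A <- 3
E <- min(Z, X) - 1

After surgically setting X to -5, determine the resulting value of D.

8

Under do(X=-5), the mechanism X <- 3Z + 3D + 3 is discarded; X is fixed at -5.
Since D is not a descendant of the intervened variable, it is unaffected.
D = max(Z, A) + 5  [with Z=-3, A=3]  = 8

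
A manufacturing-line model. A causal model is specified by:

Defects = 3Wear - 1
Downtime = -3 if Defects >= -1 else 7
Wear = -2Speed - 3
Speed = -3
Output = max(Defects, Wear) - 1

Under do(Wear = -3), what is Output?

-4

Under do(Wear=-3), the mechanism Wear = -2Speed - 3 is discarded; Wear is fixed at -3.
Defects = 3Wear - 1  [with Wear=-3]  = -10
Output = max(Defects, Wear) - 1  [with Defects=-10, Wear=-3]  = -4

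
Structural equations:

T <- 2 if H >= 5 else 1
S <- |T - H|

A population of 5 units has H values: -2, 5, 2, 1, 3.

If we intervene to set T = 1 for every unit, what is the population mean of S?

2

The intervention sets T=1 in all 5 units regardless of H. Recomputing S per unit gives 3, 4, 1, 0, 2; average 2.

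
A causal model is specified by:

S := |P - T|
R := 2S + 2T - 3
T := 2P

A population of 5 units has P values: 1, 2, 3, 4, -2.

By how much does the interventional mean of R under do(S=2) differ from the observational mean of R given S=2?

Every unit gets S=2 under the intervention. R values become 5, 9, 13, 17, -7; E[R|do(S=2)] = 7.4.
E[R|S=2] averages over only the 2 units with S=2 (P = 2, -2): R = 9, -7, mean 1.
Difference = 7.4 − 1 = 6.4.

6.4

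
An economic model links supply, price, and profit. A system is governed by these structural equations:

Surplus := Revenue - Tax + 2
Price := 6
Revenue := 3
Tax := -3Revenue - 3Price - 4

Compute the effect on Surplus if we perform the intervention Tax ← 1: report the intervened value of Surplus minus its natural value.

-32

The intervention breaks the incoming arrows to Tax: Tax := -3Revenue - 3Price - 4 no longer applies, and Tax = 1.
Surplus = Revenue - Tax + 2  [with Revenue=3, Tax=1]  = 4
Without intervention: Tax = -3Revenue - 3Price - 4  [with Revenue=3, Price=6]  = -31; Surplus = Revenue - Tax + 2  [with Revenue=3, Tax=-31]  = 36.
Change = 4 − 36 = -32.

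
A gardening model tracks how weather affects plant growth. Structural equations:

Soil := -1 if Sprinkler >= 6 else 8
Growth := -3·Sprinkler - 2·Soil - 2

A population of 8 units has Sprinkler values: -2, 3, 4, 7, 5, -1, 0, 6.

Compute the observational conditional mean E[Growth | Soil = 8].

E[Growth|Soil=8] averages over only the 6 units with Soil=8 (Sprinkler = -2, 3, 4, 5, -1, 0): Growth = -12, -27, -30, -33, -15, -18, mean -22.5.

-22.5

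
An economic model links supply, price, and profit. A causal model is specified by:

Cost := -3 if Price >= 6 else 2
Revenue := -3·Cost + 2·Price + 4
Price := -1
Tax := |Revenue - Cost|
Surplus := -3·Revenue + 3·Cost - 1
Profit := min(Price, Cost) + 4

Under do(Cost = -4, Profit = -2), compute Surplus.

Setting Cost = -4, Profit = -2 by intervention discards those variables' equations.
Revenue = -3·Cost + 2·Price + 4  [with Cost=-4, Price=-1]  = 14
Surplus = -3·Revenue + 3·Cost - 1  [with Revenue=14, Cost=-4]  = -55

-55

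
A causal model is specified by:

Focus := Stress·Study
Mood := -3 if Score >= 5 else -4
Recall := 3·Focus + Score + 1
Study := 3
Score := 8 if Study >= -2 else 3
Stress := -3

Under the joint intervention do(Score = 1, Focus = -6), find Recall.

-16

The joint intervention fixes Score = 1, Focus = -6, removing each variable's own equation.
Recall = 3·Focus + Score + 1  [with Focus=-6, Score=1]  = -16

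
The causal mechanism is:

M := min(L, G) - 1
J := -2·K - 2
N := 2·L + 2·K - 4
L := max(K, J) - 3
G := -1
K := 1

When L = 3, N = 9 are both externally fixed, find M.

-2

The joint intervention fixes L = 3, N = 9, removing each variable's own equation.
M = min(L, G) - 1  [with L=3, G=-1]  = -2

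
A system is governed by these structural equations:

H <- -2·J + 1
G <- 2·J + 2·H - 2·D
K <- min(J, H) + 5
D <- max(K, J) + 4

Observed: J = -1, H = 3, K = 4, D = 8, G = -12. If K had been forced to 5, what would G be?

do(K=5) replaces the equation K <- min(J, H) + 5 with the constant K = 5.
H = -2·J + 1  [with J=-1]  = 3
D = max(K, J) + 4  [with K=5, J=-1]  = 9
G = 2·J + 2·H - 2·D  [with J=-1, H=3, D=9]  = -14

-14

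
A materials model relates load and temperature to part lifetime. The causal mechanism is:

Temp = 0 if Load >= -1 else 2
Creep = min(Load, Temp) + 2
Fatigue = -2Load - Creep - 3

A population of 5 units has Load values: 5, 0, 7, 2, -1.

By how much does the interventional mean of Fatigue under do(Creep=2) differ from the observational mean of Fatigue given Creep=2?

1.8

do(Creep=2) breaks Creep's dependence on Load. With Creep=2 fixed, Fatigue across the units is -15, -5, -19, -9, -3, mean -10.2.
Observing Creep=2 restricts to units where Creep's equation naturally yields 2: Load ∈ {5, 0, 7, 2}. In that subpopulation Fatigue = -15, -5, -19, -9, mean -12.
Difference = -10.2 − (-12) = 1.8.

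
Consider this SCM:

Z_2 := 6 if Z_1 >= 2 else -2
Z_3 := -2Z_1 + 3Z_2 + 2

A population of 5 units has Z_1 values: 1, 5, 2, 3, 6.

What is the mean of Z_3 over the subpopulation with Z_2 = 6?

Observing Z_2=6 restricts to units where Z_2's equation naturally yields 6: Z_1 ∈ {5, 2, 3, 6}. In that subpopulation Z_3 = 10, 16, 14, 8, mean 12.

12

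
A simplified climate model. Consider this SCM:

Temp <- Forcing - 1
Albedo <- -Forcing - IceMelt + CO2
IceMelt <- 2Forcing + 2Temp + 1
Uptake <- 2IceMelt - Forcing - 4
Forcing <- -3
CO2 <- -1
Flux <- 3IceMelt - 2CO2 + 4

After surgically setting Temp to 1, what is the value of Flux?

The intervention breaks the incoming arrows to Temp: Temp <- Forcing - 1 no longer applies, and Temp = 1.
IceMelt = 2Forcing + 2Temp + 1  [with Forcing=-3, Temp=1]  = -3
Flux = 3IceMelt - 2CO2 + 4  [with IceMelt=-3, CO2=-1]  = -3

-3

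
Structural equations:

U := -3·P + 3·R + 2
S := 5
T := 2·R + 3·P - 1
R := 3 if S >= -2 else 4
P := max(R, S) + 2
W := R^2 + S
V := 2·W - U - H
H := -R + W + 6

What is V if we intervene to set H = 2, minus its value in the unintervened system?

15

Intervening sets H = 2 and removes its equation (H := -R + W + 6).
R = 3 if S >= -2 else 4  [with S=5]  = 3
W = R^2 + S  [with R=3, S=5]  = 14
P = max(R, S) + 2  [with R=3, S=5]  = 7
U = -3·P + 3·R + 2  [with P=7, R=3]  = -10
V = 2·W - U - H  [with W=14, U=-10, H=2]  = 36
Without intervention: R = 3 if S >= -2 else 4  [with S=5]  = 3; W = R^2 + S  [with R=3, S=5]  = 14; P = max(R, S) + 2  [with R=3, S=5]  = 7; U = -3·P + 3·R + 2  [with P=7, R=3]  = -10; H = -R + W + 6  [with R=3, W=14]  = 17; V = 2·W - U - H  [with W=14, U=-10, H=17]  = 21.
Change = 36 − 21 = 15.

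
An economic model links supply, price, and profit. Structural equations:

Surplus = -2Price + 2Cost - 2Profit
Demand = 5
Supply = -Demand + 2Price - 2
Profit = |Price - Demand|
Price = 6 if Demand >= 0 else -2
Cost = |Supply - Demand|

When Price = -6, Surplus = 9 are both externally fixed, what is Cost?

24

The joint intervention fixes Price = -6, Surplus = 9, removing each variable's own equation.
Supply = -Demand + 2Price - 2  [with Demand=5, Price=-6]  = -19
Cost = |Supply - Demand|  [with Supply=-19, Demand=5]  = 24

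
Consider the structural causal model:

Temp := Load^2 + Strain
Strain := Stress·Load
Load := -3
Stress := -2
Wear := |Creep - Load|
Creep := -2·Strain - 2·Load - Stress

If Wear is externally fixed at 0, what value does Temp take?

15

do(Wear=0) replaces the equation Wear := |Creep - Load| with the constant Wear = 0.
No directed path runs from Wear to Temp, so Temp keeps its natural value.
Strain = Stress·Load  [with Stress=-2, Load=-3]  = 6
Temp = Load^2 + Strain  [with Load=-3, Strain=6]  = 15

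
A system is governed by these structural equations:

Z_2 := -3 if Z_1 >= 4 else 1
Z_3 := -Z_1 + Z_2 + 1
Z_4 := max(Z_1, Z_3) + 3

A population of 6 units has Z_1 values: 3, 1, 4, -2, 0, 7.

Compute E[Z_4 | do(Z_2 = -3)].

do(Z_2=-3) breaks Z_2's dependence on Z_1. With Z_2=-3 fixed, Z_4 across the units is 6, 4, 7, 3, 3, 10, mean 5.5.

5.5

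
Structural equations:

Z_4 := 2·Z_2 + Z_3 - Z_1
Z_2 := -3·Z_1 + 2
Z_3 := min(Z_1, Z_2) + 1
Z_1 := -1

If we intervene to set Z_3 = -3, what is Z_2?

Under do(Z_3=-3), the mechanism Z_3 := min(Z_1, Z_2) + 1 is discarded; Z_3 is fixed at -3.
Since Z_2 is not a descendant of the intervened variable, it is unaffected.
Z_2 = -3·Z_1 + 2  [with Z_1=-1]  = 5

5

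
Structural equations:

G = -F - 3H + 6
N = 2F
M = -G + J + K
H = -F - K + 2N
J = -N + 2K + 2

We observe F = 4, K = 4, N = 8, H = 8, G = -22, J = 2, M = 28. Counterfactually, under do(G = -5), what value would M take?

Under do(G=-5), the mechanism G = -F - 3H + 6 is discarded; G is fixed at -5.
N = 2F  [with F=4]  = 8
J = -N + 2K + 2  [with N=8, K=4]  = 2
M = -G + J + K  [with G=-5, J=2, K=4]  = 11

11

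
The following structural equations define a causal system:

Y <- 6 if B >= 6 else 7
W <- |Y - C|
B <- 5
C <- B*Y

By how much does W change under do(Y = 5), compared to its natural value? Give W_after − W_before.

-8

Under do(Y=5), the mechanism Y <- 6 if B >= 6 else 7 is discarded; Y is fixed at 5.
C = B*Y  [with B=5, Y=5]  = 25
W = |Y - C|  [with Y=5, C=25]  = 20
Without intervention: Y = 6 if B >= 6 else 7  [with B=5]  = 7; C = B*Y  [with B=5, Y=7]  = 35; W = |Y - C|  [with Y=7, C=35]  = 28.
Change = 20 − 28 = -8.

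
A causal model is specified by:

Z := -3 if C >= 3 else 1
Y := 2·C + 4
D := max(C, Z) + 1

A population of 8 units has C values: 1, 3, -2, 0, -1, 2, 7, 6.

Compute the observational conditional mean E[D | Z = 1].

2.2

Observing Z=1 restricts to units where Z's equation naturally yields 1: C ∈ {1, -2, 0, -1, 2}. In that subpopulation D = 2, 2, 2, 2, 3, mean 2.2.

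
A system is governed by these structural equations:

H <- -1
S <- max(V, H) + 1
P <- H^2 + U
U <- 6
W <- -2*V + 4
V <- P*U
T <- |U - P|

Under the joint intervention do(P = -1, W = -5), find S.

0

Under do(P = -1, W = -5), each intervened variable's structural equation is replaced by its fixed value.
V = P*U  [with P=-1, U=6]  = -6
S = max(V, H) + 1  [with V=-6, H=-1]  = 0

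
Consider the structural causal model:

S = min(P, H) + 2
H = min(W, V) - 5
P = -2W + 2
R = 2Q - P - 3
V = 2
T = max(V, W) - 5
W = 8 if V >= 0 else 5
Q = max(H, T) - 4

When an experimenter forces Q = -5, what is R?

Intervening sets Q = -5 and removes its equation (Q = max(H, T) - 4).
W = 8 if V >= 0 else 5  [with V=2]  = 8
P = -2W + 2  [with W=8]  = -14
R = 2Q - P - 3  [with Q=-5, P=-14]  = 1

1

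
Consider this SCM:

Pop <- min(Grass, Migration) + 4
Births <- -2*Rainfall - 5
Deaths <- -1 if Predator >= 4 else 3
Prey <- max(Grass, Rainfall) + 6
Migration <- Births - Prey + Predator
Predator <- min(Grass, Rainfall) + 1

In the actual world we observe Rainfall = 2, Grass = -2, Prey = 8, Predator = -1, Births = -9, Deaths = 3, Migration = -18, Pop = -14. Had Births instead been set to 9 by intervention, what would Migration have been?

Under do(Births=9), the mechanism Births <- -2*Rainfall - 5 is discarded; Births is fixed at 9.
Prey = max(Grass, Rainfall) + 6  [with Grass=-2, Rainfall=2]  = 8
Predator = min(Grass, Rainfall) + 1  [with Grass=-2, Rainfall=2]  = -1
Migration = Births - Prey + Predator  [with Births=9, Prey=8, Predator=-1]  = 0

0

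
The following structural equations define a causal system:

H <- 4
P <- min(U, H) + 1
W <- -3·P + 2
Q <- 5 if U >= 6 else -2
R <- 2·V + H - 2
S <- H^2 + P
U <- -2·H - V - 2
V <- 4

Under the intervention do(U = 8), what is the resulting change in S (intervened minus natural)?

do(U=8) replaces the equation U <- -2·H - V - 2 with the constant U = 8.
P = min(U, H) + 1  [with U=8, H=4]  = 5
S = H^2 + P  [with H=4, P=5]  = 21
Without intervention: U = -2·H - V - 2  [with H=4, V=4]  = -14; P = min(U, H) + 1  [with U=-14, H=4]  = -13; S = H^2 + P  [with H=4, P=-13]  = 3.
Change = 21 − 3 = 18.

18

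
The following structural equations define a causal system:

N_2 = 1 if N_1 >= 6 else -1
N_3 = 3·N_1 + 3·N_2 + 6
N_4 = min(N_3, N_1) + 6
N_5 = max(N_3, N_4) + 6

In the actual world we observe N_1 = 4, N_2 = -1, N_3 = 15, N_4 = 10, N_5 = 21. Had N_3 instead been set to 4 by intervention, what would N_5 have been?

do(N_3=4) replaces the equation N_3 = 3·N_1 + 3·N_2 + 6 with the constant N_3 = 4.
N_4 = min(N_3, N_1) + 6  [with N_3=4, N_1=4]  = 10
N_5 = max(N_3, N_4) + 6  [with N_3=4, N_4=10]  = 16

16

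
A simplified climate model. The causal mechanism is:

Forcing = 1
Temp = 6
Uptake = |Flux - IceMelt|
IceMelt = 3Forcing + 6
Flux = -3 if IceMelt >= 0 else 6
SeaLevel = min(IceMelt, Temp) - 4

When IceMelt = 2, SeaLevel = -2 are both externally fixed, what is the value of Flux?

Setting IceMelt = 2, SeaLevel = -2 by intervention discards those variables' equations.
Flux = -3 if IceMelt >= 0 else 6  [with IceMelt=2]  = -3

-3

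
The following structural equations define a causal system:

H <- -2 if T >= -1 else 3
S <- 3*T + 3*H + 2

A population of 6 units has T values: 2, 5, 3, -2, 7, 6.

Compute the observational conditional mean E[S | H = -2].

Observing H=-2 restricts to units where H's equation naturally yields -2: T ∈ {2, 5, 3, 7, 6}. In that subpopulation S = 2, 11, 5, 17, 14, mean 9.8.

9.8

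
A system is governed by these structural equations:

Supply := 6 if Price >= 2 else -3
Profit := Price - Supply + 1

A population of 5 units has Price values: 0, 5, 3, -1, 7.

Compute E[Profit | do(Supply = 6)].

-2.2

Every unit gets Supply=6 under the intervention. Profit values become -5, 0, -2, -6, 2; E[Profit|do(Supply=6)] = -2.2.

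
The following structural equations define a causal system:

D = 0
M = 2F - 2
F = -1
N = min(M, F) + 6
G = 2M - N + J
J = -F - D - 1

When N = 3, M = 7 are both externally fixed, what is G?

11

The joint intervention fixes N = 3, M = 7, removing each variable's own equation.
J = -F - D - 1  [with F=-1, D=0]  = 0
G = 2M - N + J  [with M=7, N=3, J=0]  = 11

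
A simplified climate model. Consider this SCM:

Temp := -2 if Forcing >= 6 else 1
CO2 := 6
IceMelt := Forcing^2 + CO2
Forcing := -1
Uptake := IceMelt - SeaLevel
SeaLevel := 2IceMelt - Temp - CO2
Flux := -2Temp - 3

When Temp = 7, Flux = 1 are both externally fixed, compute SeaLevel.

The joint intervention fixes Temp = 7, Flux = 1, removing each variable's own equation.
IceMelt = Forcing^2 + CO2  [with Forcing=-1, CO2=6]  = 7
SeaLevel = 2IceMelt - Temp - CO2  [with IceMelt=7, Temp=7, CO2=6]  = 1

1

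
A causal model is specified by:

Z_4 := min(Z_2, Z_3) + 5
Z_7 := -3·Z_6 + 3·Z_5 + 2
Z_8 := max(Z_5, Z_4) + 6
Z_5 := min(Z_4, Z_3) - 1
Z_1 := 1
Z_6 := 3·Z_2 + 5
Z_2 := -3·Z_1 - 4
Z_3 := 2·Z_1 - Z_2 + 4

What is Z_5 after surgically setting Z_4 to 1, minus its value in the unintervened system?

Intervening sets Z_4 = 1 and removes its equation (Z_4 := min(Z_2, Z_3) + 5).
Z_2 = -3·Z_1 - 4  [with Z_1=1]  = -7
Z_3 = 2·Z_1 - Z_2 + 4  [with Z_1=1, Z_2=-7]  = 13
Z_5 = min(Z_4, Z_3) - 1  [with Z_4=1, Z_3=13]  = 0
Without intervention: Z_2 = -3·Z_1 - 4  [with Z_1=1]  = -7; Z_3 = 2·Z_1 - Z_2 + 4  [with Z_1=1, Z_2=-7]  = 13; Z_4 = min(Z_2, Z_3) + 5  [with Z_2=-7, Z_3=13]  = -2; Z_5 = min(Z_4, Z_3) - 1  [with Z_4=-2, Z_3=13]  = -3.
Change = 0 − (-3) = 3.

3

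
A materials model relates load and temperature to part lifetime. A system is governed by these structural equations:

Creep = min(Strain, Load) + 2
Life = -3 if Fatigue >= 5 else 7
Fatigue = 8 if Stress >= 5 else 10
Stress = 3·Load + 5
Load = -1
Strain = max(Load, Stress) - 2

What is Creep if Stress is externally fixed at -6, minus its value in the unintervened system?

Under do(Stress=-6), the mechanism Stress = 3·Load + 5 is discarded; Stress is fixed at -6.
Strain = max(Load, Stress) - 2  [with Load=-1, Stress=-6]  = -3
Creep = min(Strain, Load) + 2  [with Strain=-3, Load=-1]  = -1
Without intervention: Stress = 3·Load + 5  [with Load=-1]  = 2; Strain = max(Load, Stress) - 2  [with Load=-1, Stress=2]  = 0; Creep = min(Strain, Load) + 2  [with Strain=0, Load=-1]  = 1.
Change = -1 − 1 = -2.

-2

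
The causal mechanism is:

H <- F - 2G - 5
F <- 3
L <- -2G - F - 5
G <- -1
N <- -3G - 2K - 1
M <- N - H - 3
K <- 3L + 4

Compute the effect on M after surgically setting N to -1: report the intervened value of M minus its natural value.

Under do(N=-1), the mechanism N <- -3G - 2K - 1 is discarded; N is fixed at -1.
H = F - 2G - 5  [with F=3, G=-1]  = 0
M = N - H - 3  [with N=-1, H=0]  = -4
Without intervention: L = -2G - F - 5  [with G=-1, F=3]  = -6; K = 3L + 4  [with L=-6]  = -14; N = -3G - 2K - 1  [with G=-1, K=-14]  = 30; H = F - 2G - 5  [with F=3, G=-1]  = 0; M = N - H - 3  [with N=30, H=0]  = 27.
Change = -4 − 27 = -31.

-31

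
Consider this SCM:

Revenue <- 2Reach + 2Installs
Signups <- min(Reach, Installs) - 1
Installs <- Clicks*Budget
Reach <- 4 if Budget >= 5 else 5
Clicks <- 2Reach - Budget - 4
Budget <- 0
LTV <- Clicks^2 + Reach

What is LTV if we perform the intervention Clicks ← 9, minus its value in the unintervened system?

The intervention breaks the incoming arrows to Clicks: Clicks <- 2Reach - Budget - 4 no longer applies, and Clicks = 9.
Reach = 4 if Budget >= 5 else 5  [with Budget=0]  = 5
LTV = Clicks^2 + Reach  [with Clicks=9, Reach=5]  = 86
Without intervention: Reach = 4 if Budget >= 5 else 5  [with Budget=0]  = 5; Clicks = 2Reach - Budget - 4  [with Reach=5, Budget=0]  = 6; LTV = Clicks^2 + Reach  [with Clicks=6, Reach=5]  = 41.
Change = 86 − 41 = 45.

45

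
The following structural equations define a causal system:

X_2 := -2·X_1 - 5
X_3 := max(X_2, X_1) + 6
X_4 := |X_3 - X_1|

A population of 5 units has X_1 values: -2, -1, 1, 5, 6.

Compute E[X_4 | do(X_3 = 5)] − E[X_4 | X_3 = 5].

-2.9

Under do(X_3=5), X_3's equation is replaced by X_3=5 for every unit. Per-unit X_4: 7, 6, 4, 0, 1. Mean = 3.6.
E[X_4|X_3=5] averages over only the 2 units with X_3=5 (X_1 = -2, -1): X_4 = 7, 6, mean 6.5.
Difference = 3.6 − 6.5 = -2.9.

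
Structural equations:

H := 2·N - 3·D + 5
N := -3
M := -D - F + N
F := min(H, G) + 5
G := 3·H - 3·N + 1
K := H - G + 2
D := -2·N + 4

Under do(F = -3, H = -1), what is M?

The joint intervention fixes F = -3, H = -1, removing each variable's own equation.
D = -2·N + 4  [with N=-3]  = 10
M = -D - F + N  [with D=10, F=-3, N=-3]  = -10

-10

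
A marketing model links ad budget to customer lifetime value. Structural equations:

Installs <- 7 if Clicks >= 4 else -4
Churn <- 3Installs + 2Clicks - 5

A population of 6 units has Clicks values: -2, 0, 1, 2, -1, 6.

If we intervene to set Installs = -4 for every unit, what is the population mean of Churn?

Every unit gets Installs=-4 under the intervention. Churn values become -21, -17, -15, -13, -19, -5; E[Churn|do(Installs=-4)] = -15.

-15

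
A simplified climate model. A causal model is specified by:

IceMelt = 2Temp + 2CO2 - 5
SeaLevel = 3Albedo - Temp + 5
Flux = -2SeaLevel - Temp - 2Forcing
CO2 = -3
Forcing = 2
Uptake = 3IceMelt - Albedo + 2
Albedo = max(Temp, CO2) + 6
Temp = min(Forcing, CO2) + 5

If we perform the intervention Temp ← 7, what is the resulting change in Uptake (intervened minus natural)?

The intervention breaks the incoming arrows to Temp: Temp = min(Forcing, CO2) + 5 no longer applies, and Temp = 7.
IceMelt = 2Temp + 2CO2 - 5  [with Temp=7, CO2=-3]  = 3
Albedo = max(Temp, CO2) + 6  [with Temp=7, CO2=-3]  = 13
Uptake = 3IceMelt - Albedo + 2  [with IceMelt=3, Albedo=13]  = -2
Without intervention: Temp = min(Forcing, CO2) + 5  [with Forcing=2, CO2=-3]  = 2; IceMelt = 2Temp + 2CO2 - 5  [with Temp=2, CO2=-3]  = -7; Albedo = max(Temp, CO2) + 6  [with Temp=2, CO2=-3]  = 8; Uptake = 3IceMelt - Albedo + 2  [with IceMelt=-7, Albedo=8]  = -27.
Change = -2 − (-27) = 25.

25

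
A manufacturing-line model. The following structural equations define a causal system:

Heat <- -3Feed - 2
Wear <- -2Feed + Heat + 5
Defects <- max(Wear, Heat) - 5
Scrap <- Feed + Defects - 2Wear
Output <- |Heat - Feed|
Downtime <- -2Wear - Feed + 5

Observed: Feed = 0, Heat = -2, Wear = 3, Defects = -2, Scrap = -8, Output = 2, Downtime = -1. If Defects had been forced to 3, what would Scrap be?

-3

Intervening sets Defects = 3 and removes its equation (Defects <- max(Wear, Heat) - 5).
Heat = -3Feed - 2  [with Feed=0]  = -2
Wear = -2Feed + Heat + 5  [with Feed=0, Heat=-2]  = 3
Scrap = Feed + Defects - 2Wear  [with Feed=0, Defects=3, Wear=3]  = -3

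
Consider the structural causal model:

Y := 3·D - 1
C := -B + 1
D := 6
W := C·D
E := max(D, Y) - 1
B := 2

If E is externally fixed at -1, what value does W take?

-6

Under do(E=-1), the mechanism E := max(D, Y) - 1 is discarded; E is fixed at -1.
Since W is not a descendant of the intervened variable, it is unaffected.
C = -B + 1  [with B=2]  = -1
W = C·D  [with C=-1, D=6]  = -6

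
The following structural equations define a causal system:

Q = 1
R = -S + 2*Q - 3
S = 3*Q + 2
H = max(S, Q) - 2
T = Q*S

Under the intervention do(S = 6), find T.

6

Under do(S=6), the mechanism S = 3*Q + 2 is discarded; S is fixed at 6.
T = Q*S  [with Q=1, S=6]  = 6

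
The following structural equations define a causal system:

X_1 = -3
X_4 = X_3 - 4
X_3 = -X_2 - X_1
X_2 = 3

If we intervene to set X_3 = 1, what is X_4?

-3

The intervention breaks the incoming arrows to X_3: X_3 = -X_2 - X_1 no longer applies, and X_3 = 1.
X_4 = X_3 - 4  [with X_3=1]  = -3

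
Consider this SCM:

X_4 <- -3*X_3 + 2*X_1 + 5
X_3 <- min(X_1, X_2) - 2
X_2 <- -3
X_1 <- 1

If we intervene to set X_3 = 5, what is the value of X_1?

1

Under do(X_3=5), the mechanism X_3 <- min(X_1, X_2) - 2 is discarded; X_3 is fixed at 5.
X_1 is not downstream of the intervention, so its value is determined by the original equations.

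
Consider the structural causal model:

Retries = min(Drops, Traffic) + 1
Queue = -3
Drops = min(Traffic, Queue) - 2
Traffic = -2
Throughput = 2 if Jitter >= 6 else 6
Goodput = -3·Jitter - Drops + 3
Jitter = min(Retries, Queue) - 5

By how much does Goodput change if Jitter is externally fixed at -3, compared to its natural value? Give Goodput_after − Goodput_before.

-18

Under do(Jitter=-3), the mechanism Jitter = min(Retries, Queue) - 5 is discarded; Jitter is fixed at -3.
Drops = min(Traffic, Queue) - 2  [with Traffic=-2, Queue=-3]  = -5
Goodput = -3·Jitter - Drops + 3  [with Jitter=-3, Drops=-5]  = 17
Without intervention: Drops = min(Traffic, Queue) - 2  [with Traffic=-2, Queue=-3]  = -5; Retries = min(Drops, Traffic) + 1  [with Drops=-5, Traffic=-2]  = -4; Jitter = min(Retries, Queue) - 5  [with Retries=-4, Queue=-3]  = -9; Goodput = -3·Jitter - Drops + 3  [with Jitter=-9, Drops=-5]  = 35.
Change = 17 − 35 = -18.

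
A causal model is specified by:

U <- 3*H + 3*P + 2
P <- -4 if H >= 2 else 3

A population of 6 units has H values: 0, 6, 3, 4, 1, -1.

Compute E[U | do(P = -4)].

do(P=-4) breaks P's dependence on H. With P=-4 fixed, U across the units is -10, 8, -1, 2, -7, -13, mean -3.5.

-3.5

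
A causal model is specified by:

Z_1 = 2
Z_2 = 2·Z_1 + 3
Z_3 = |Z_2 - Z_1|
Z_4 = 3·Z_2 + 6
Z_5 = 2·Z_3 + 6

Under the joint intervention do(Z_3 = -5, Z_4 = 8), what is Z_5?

Setting Z_3 = -5, Z_4 = 8 by intervention discards those variables' equations.
Z_5 = 2·Z_3 + 6  [with Z_3=-5]  = -4

-4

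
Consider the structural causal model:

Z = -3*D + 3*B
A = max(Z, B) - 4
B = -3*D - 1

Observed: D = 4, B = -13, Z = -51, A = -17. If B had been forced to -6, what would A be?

Under do(B=-6), the mechanism B = -3*D - 1 is discarded; B is fixed at -6.
Z = -3*D + 3*B  [with D=4, B=-6]  = -30
A = max(Z, B) - 4  [with Z=-30, B=-6]  = -10

-10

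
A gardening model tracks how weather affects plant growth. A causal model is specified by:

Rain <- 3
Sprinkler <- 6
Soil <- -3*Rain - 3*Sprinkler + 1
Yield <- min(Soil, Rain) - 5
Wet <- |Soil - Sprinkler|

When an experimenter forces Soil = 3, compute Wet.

The intervention breaks the incoming arrows to Soil: Soil <- -3*Rain - 3*Sprinkler + 1 no longer applies, and Soil = 3.
Wet = |Soil - Sprinkler|  [with Soil=3, Sprinkler=6]  = 3

3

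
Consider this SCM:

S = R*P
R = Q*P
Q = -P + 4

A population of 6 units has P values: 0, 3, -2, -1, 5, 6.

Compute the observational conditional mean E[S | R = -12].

-24

E[S|R=-12] averages over only the 2 units with R=-12 (P = -2, 6): S = 24, -72, mean -24.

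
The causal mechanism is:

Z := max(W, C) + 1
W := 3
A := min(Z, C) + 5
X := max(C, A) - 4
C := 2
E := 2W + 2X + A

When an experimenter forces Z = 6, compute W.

Under do(Z=6), the mechanism Z := max(W, C) + 1 is discarded; Z is fixed at 6.
Since W is not a descendant of the intervened variable, it is unaffected.

3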